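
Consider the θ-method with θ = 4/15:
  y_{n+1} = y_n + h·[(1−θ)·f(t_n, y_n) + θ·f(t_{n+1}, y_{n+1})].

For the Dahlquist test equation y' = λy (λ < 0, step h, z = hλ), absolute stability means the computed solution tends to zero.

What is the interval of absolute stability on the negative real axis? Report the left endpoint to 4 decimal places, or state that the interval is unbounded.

On y'=λy, z=hλ:
  y_{n+1} = y_n + z·[11/15·y_n + 4/15·y_{n+1}] ⇒ (1 − 4/15z)y_{n+1} = (1 + 11/15z)y_n
  ⇒ R(z) = (1 + 11/15z)/(1 − 4/15z).

Boundary: |R(x)|=1, x<0.
x=-1.09: |R|=0.1555
R=−1: 1+11/15x = −1+4/15x ⇒ -7/15x=2 ⇒ x=2/(-7/15)=-4.2857
Confirm numerically:
  x=-3.664: |R|=0.85325 <1
  x=-3.000: |R|=0.66667 <1
  x=-2.257: |R|=0.40898 <1
  x=-2.075: |R|=0.33584 <1
  x=-4.630: |R|=1.07190 >1
  x=-4.430: |R|=1.03087 >1
Stable set (-4.2857, 0).

z∈(-4.2857,0).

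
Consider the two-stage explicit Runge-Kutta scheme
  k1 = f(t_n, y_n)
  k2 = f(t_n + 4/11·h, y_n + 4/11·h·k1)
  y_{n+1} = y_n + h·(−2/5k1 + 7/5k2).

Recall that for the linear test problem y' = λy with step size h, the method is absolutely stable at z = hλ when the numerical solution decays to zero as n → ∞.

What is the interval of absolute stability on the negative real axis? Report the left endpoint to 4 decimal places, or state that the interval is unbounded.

(-1.9643, 0).

Set f=λy, z=hλ:
  k1=λy_n ⇒ h·k1=z·y_n;  k2=λ(1+4/11z)y_n ⇒ h·k2=z(1+4/11z)y_n
  y_{n+1}/y_n = 1 − 2/5z + 7/5z(1+4/11z) = 1 + z + 28/55z²
  Hence R(z) = 1 + z + 28/55z².

Need |R(x)|<1, x<0.
x=-0.9: |R|=0.5124
R=1: x+28/55x²=0 ⇒ x=−55/28=-1.9643; min R=1−1/(4·28/55)=0.5089>−1
Confirm numerically:
  x=-1.746: |R|=0.80597 <1
  x=-1.553: |R|=0.67483 <1
  x=-1.474: |R|=0.63209 <1
  x=-0.871: |R|=0.51522 <1
  x=-2.561: |R|=1.77799 >1
  x=-2.548: |R|=1.75717 >1
  x=-2.542: |R|=1.74763 >1
Interval (-1.9643, 0).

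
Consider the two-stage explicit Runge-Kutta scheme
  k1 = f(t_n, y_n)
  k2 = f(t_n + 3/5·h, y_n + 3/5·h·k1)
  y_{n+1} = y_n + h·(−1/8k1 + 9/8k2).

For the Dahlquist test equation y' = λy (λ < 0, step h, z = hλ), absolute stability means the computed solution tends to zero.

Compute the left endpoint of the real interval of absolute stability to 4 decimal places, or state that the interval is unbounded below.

Set f=λy, z=hλ:
  k1=λy_n ⇒ h·k1=z·y_n;  k2=λ(1+3/5z)y_n ⇒ h·k2=z(1+3/5z)y_n
  y_{n+1}/y_n = 1 − 1/8z + 9/8z(1+3/5z) = 1 + z + 27/40z²
  Hence R(z) = 1 + z + 27/40z².

Need |R(x)|<1, x<0.
x=-0.97: |R|=0.6651
R=1: x+27/40x²=0 ⇒ x=−40/27=-1.4815; min R=1−1/(4·27/40)=0.6296>−1
Confirm numerically:
  x=-1.227: |R|=0.78923 <1
  x=-1.215: |R|=0.78145 <1
  x=-1.210: |R|=0.77827 <1
  x=-1.569: |R|=1.09269 >1
  x=-1.535: |R|=1.05545 >1
  x=-1.515: |R|=1.03428 >1
Stable set (-1.4815, 0).

left endpoint -1.4815.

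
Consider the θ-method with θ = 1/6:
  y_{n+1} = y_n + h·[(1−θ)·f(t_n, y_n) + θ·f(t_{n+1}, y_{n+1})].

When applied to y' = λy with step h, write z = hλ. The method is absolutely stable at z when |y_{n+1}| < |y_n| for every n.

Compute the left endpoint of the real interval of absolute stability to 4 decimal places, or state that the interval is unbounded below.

left endpoint -3.0000.

Test eqn y'=λy, z=hλ:
  y_{n+1} = y_n + z·[5/6·y_n + 1/6·y_{n+1}] ⇒ (1 − 1/6z)y_{n+1} = (1 + 5/6z)y_n
  so R(z) = (1 + 5/6z)/(1 − 1/6z).

Solve |R(x)|<1 on ℝ⁻.
x=-0.69: |R|=0.3812
R=−1: 1+5/6x = −1+1/6x ⇒ -2/3x=2 ⇒ x=2/(-2/3)=-3.0000
Confirm numerically:
  x=-2.635: |R|=0.83092 <1
  x=-2.125: |R|=0.56923 <1
  x=-1.733: |R|=0.34463 <1
  x=-1.548: |R|=0.23052 <1
  x=-3.327: |R|=1.14024 >1
  x=-3.279: |R|=1.12027 >1
  x=-3.076: |R|=1.03349 >1
Interval (-3.0000, 0).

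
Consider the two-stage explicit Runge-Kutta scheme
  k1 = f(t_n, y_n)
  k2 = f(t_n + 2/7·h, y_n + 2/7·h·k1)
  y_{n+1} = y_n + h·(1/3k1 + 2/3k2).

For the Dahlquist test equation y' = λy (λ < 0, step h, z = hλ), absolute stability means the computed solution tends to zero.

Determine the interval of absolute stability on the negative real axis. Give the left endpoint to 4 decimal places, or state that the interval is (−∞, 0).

(-5.2500, 0).

Set f=λy, z=hλ:
  k1=λy_n ⇒ h·k1=z·y_n;  k2=λ(1+2/7z)y_n ⇒ h·k2=z(1+2/7z)y_n
  y_{n+1}/y_n = 1 + 1/3z + 2/3z(1+2/7z) = 1 + z + 4/21z²
  ⇒ R(z) = 1 + z + 4/21z².

Need |R(x)|<1, x<0.
x=-1.15: |R|=0.1019
R=1: x+4/21x²=0 ⇒ x=−21/4=-5.2500; min R=1−1/(4·4/21)=-0.3125>−1
Confirm numerically:
  x=-4.714: |R|=0.51872 <1
  x=-3.383: |R|=0.20306 <1
  x=-2.552: |R|=0.31148 <1
  x=-5.779: |R|=1.58230 >1
  x=-5.540: |R|=1.30602 >1
  x=-5.341: |R|=1.09258 >1
Interval (-5.2500, 0).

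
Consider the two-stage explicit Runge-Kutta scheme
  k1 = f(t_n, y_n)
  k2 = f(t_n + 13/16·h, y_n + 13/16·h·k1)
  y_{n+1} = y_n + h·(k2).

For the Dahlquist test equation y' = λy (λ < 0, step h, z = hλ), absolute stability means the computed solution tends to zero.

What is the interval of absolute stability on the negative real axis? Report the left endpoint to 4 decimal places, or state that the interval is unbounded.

Set f=λy, z=hλ:
  k1=λy_n ⇒ h·k1=z·y_n;  k2=λ(1+13/16z)y_n ⇒ h·k2=z(1+13/16z)y_n
  y_{n+1}/y_n = 1 + z(1+13/16z) = 1 + z + 13/16z²
  R(z) = 1 + z + 13/16z².

Solve |R(x)|<1 on ℝ⁻.
x=-0.37: |R|=0.7412
R=1: x+13/16x²=0 ⇒ x=−16/13=-1.2308; min R=1−1/(4·13/16)=0.6923>−1
Confirm numerically:
  x=-0.988: |R|=0.80512 <1
  x=-0.770: |R|=0.71173 <1
  x=-0.701: |R|=0.69826 <1
  x=-0.624: |R|=0.69237 <1
  x=-1.826: |R|=1.88310 >1
  x=-1.740: |R|=1.71993 >1
  x=-1.360: |R|=1.14280 >1
Stable set (-1.2308, 0).

z∈(-1.2308,0).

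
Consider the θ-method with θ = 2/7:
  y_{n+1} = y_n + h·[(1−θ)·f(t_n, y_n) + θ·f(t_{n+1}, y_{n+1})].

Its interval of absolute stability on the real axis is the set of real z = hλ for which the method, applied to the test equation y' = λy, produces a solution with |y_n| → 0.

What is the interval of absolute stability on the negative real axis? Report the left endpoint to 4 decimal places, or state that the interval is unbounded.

Set f=λy, z=hλ:
  y_{n+1} = y_n + z·[5/7·y_n + 2/7·y_{n+1}] ⇒ (1 − 2/7z)y_{n+1} = (1 + 5/7z)y_n
  ⇒ R(z) = (1 + 5/7z)/(1 − 2/7z).

Boundary: |R(x)|=1, x<0.
x=-1.21: |R|=0.1008
R=−1: 1+5/7x = −1+2/7x ⇒ -3/7x=2 ⇒ x=2/(-3/7)=-4.6667
Confirm numerically:
  x=-4.472: |R|=0.96337 <1
  x=-3.577: |R|=0.76904 <1
  x=-3.021: |R|=0.62145 <1
  x=-1.956: |R|=0.25477 <1
  x=-5.068: |R|=1.07026 >1
  x=-4.966: |R|=1.05304 >1
  x=-4.954: |R|=1.05098 >1
Interval (-4.6667, 0).

(-4.6667, 0).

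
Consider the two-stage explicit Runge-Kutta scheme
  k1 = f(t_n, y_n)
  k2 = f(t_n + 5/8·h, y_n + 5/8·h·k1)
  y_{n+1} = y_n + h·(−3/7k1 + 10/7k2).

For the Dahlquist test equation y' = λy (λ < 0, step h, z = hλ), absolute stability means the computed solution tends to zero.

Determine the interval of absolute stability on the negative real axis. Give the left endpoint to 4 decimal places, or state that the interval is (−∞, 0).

Test eqn y'=λy, z=hλ:
  k1=λy_n ⇒ h·k1=z·y_n;  k2=λ(1+5/8z)y_n ⇒ h·k2=z(1+5/8z)y_n
  y_{n+1}/y_n = 1 − 3/7z + 10/7z(1+5/8z) = 1 + z + 25/28z²
  ⇒ R(z) = 1 + z + 25/28z².

Find x<0 with |R(x)|<1.
x=-1.34: |R|=1.2632
R=1: x+25/28x²=0 ⇒ x=−28/25=-1.1200; min R=1−1/(4·25/28)=0.7200>−1
Confirm numerically:
  x=-0.926: |R|=0.83960 <1
  x=-0.846: |R|=0.79303 <1
  x=-0.720: |R|=0.74286 <1
  x=-0.617: |R|=0.72290 <1
  x=-1.668: |R|=1.81613 >1
  x=-1.305: |R|=1.21556 >1
Interval (-1.1200, 0).

z∈(-1.1200,0).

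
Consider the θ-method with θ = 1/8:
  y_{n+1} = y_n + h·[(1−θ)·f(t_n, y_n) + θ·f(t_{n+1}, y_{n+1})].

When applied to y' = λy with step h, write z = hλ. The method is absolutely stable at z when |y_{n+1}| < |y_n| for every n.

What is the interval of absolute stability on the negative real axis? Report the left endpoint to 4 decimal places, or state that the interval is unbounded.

(-2.6667, 0).

Test eqn y'=λy, z=hλ:
  y_{n+1} = y_n + z·[7/8·y_n + 1/8·y_{n+1}] ⇒ (1 − 1/8z)y_{n+1} = (1 + 7/8z)y_n
  R(z) = (1 + 7/8z)/(1 − 1/8z).

Need |R(x)|<1, x<0.
x=-1.39: |R|=0.1842
R=−1: 1+7/8x = −1+1/8x ⇒ -3/4x=2 ⇒ x=2/(-3/4)=-2.6667
Confirm numerically:
  x=-1.692: |R|=0.39662 <1
  x=-1.656: |R|=0.37200 <1
  x=-1.259: |R|=0.08781 <1
  x=-2.852: |R|=1.10247 >1
  x=-2.845: |R|=1.09866 >1
  x=-2.703: |R|=1.02037 >1
So |R|<1 on (-2.6667, 0).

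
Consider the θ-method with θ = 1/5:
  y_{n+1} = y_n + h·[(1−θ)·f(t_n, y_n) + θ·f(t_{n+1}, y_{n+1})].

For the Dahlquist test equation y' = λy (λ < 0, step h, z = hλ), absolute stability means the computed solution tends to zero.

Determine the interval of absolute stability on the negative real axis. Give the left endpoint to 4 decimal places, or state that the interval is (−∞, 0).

(-3.3333, 0).

On y'=λy, z=hλ:
  y_{n+1} = y_n + z·[4/5·y_n + 1/5·y_{n+1}] ⇒ (1 − 1/5z)y_{n+1} = (1 + 4/5z)y_n
  R(z) = (1 + 4/5z)/(1 − 1/5z).

Find x<0 with |R(x)|<1.
x=-0.86: |R|=0.2662
R=−1: 1+4/5x = −1+1/5x ⇒ -3/5x=2 ⇒ x=2/(-3/5)=-3.3333
Confirm numerically:
  x=-3.217: |R|=0.95753 <1
  x=-3.203: |R|=0.95233 <1
  x=-2.662: |R|=0.73714 <1
  x=-3.784: |R|=1.15392 >1
  x=-3.700: |R|=1.12644 >1
Stable set (-3.3333, 0).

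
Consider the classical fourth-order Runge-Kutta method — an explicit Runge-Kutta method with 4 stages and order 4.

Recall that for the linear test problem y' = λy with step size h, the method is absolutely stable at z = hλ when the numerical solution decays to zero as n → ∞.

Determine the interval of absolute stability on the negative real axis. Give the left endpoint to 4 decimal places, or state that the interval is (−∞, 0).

(-2.7853, 0).

With y'=λy (z=hλ):
  order 4, 4-stage ⇒ R(z)=1+z+z^2/2+z^3/6+z^4/24
  (e.g. R(-1.53)=0.27185, |R|=0.27185)

Solve |R(x)|<1 on ℝ⁻.
x=-1.53: |R|=0.2718
|R(-2.8)|=1.0224 |R(-1.36)|=0.2881 |R(-1.11)|=0.3414
Bisect:
  x_lo=-3.4794 |R|=2.6601  x_hi=-0.0716 |R|=0.9309
  mid=-1.77549 |R|=0.28192 →hi
  mid=-2.62746 |R|=0.78697 →hi
  mid=-3.05344 |R|=1.48550 →lo
  mid=-2.84045 |R|=1.08639 →lo
  mid=-2.73395 |R|=0.92531 →hi
  mid=-2.78720 |R|=1.00288 →lo
  mid=-2.76058 |R|=0.96337 →hi
  mid=-2.77389 |R|=0.98294 →hi
  mid=-2.78054 |R|=0.99286 →hi
  ...
  [-2.78533,-2.78512] ⇒ x*=-2.7853
Interval (-2.7853, 0).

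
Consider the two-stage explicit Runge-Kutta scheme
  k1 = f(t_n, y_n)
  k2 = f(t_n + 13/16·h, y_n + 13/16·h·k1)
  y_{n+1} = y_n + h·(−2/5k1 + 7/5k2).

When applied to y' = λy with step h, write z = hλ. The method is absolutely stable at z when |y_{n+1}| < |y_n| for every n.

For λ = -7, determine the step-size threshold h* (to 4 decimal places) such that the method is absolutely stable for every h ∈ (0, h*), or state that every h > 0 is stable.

(-0.8791,0); λ=-7 ⇒ h* = (80/91)/7 = 0.1256.

With y'=λy (z=hλ):
  k1=λy_n ⇒ h·k1=z·y_n;  k2=λ(1+13/16z)y_n ⇒ h·k2=z(1+13/16z)y_n
  y_{n+1}/y_n = 1 − 2/5z + 7/5z(1+13/16z) = 1 + z + 91/80z²
  so R(z) = 1 + z + 91/80z².

Solve |R(x)|<1 on ℝ⁻.
x=-0.71: |R|=0.8634
R=1: x+91/80x²=0 ⇒ x=−80/91=-0.8791; min R=1−1/(4·91/80)=0.7802>−1
Confirm numerically:
  x=-0.752: |R|=0.89126 <1
  x=-0.735: |R|=0.87951 <1
  x=-0.616: |R|=0.81563 <1
  x=-0.401: |R|=0.78191 <1
  x=-1.457: |R|=1.95774 >1
  x=-1.031: |R|=1.17812 >1
So |R|<1 on (-0.8791, 0).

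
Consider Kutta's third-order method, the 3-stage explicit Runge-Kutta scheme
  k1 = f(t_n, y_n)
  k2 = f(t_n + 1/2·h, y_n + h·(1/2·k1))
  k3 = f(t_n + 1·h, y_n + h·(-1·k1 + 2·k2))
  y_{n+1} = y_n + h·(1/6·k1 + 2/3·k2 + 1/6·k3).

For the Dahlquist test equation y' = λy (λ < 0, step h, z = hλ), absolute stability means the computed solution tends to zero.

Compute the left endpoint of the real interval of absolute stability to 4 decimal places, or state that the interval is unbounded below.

Test eqn y'=λy, z=hλ:
  order 3, 3-stage ⇒ R(z)=1+z+z^2/2+z^3/6
  (e.g. R(-0.5)=0.60417, |R|=0.60417)

Boundary: |R(x)|=1, x<0.
x=-0.5: |R|=0.6042
|R(-2.65)|=1.2404 |R(-1.55)|=0.0306 |R(-0.51)|=0.5979
Bisect:
  x_lo=-2.8130 |R|=1.5664  x_hi=-0.3858 |R|=0.6790
  mid=-1.59943 |R|=0.00228 →hi
  mid=-2.20623 |R|=0.56229 →hi
  mid=-2.50963 |R|=0.99488 →hi
  mid=-2.66133 |R|=1.26154 →lo
  mid=-2.58548 |R|=1.12365 →lo
  mid=-2.54755 |R|=1.05815 →lo
  mid=-2.52859 |R|=1.02624 →lo
  ...
  [-2.51289,-2.51274] ⇒ x*=-2.5127
Stable set (-2.5127, 0).

left endpoint -2.5127.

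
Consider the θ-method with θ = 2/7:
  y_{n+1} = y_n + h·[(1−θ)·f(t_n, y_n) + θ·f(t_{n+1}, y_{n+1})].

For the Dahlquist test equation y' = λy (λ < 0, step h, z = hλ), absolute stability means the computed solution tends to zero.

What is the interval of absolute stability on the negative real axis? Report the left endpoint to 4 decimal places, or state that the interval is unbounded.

With y'=λy (z=hλ):
  y_{n+1} = y_n + z·[5/7·y_n + 2/7·y_{n+1}] ⇒ (1 − 2/7z)y_{n+1} = (1 + 5/7z)y_n
  ⇒ R(z) = (1 + 5/7z)/(1 − 2/7z).

Find x<0 with |R(x)|<1.
x=-0.77: |R|=0.3689
R=−1: 1+5/7x = −1+2/7x ⇒ -3/7x=2 ⇒ x=2/(-3/7)=-4.6667
Confirm numerically:
  x=-3.935: |R|=0.85239 <1
  x=-3.219: |R|=0.67681 <1
  x=-2.641: |R|=0.50521 <1
  x=-4.757: |R|=1.01641 >1
  x=-4.732: |R|=1.01190 >1
Interval (-4.6667, 0).

z∈(-4.6667,0).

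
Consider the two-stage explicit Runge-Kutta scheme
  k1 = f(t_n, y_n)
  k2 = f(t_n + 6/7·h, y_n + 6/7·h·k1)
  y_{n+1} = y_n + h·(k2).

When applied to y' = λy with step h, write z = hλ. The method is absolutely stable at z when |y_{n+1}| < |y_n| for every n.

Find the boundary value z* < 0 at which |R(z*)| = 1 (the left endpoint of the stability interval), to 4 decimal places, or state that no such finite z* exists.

z* = -1.1667.

On y'=λy, z=hλ:
  k1=λy_n ⇒ h·k1=z·y_n;  k2=λ(1+6/7z)y_n ⇒ h·k2=z(1+6/7z)y_n
  y_{n+1}/y_n = 1 + z(1+6/7z) = 1 + z + 6/7z²
  Hence R(z) = 1 + z + 6/7z².

Need |R(x)|<1, x<0.
x=-0.43: |R|=0.7285
R=1: x+6/7x²=0 ⇒ x=−7/6=-1.1667; min R=1−1/(4·6/7)=0.7083>−1
Confirm numerically:
  x=-1.087: |R|=0.92577 <1
  x=-1.085: |R|=0.92405 <1
  x=-0.728: |R|=0.72627 <1
  x=-0.508: |R|=0.71320 <1
  x=-1.735: |R|=1.84519 >1
  x=-1.444: |R|=1.34326 >1
Stable set (-1.1667, 0).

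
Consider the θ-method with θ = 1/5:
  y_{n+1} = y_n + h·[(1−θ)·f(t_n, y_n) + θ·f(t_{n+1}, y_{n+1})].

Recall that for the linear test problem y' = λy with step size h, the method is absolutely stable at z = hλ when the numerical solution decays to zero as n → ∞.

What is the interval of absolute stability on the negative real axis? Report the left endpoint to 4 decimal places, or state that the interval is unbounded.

z∈(-3.3333,0).

Test eqn y'=λy, z=hλ:
  y_{n+1} = y_n + z·[4/5·y_n + 1/5·y_{n+1}] ⇒ (1 − 1/5z)y_{n+1} = (1 + 4/5z)y_n
  ⇒ R(z) = (1 + 4/5z)/(1 − 1/5z).

Solve |R(x)|<1 on ℝ⁻.
x=-1.67: |R|=0.2519
R=−1: 1+4/5x = −1+1/5x ⇒ -3/5x=2 ⇒ x=2/(-3/5)=-3.3333
Confirm numerically:
  x=-2.247: |R|=0.55030 <1
  x=-1.697: |R|=0.26699 <1
  x=-1.671: |R|=0.25244 <1
  x=-3.804: |R|=1.16038 >1
  x=-3.620: |R|=1.09977 >1
So |R|<1 on (-3.3333, 0).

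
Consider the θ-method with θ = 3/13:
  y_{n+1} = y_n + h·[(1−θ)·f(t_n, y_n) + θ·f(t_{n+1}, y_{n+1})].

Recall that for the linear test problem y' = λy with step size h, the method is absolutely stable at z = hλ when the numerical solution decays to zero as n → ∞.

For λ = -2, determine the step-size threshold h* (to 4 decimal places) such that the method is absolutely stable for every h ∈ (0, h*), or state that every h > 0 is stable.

(-3.7143,0); λ=-2 ⇒ h* = (26/7)/2 = 1.8571.

Set f=λy, z=hλ:
  y_{n+1} = y_n + z·[10/13·y_n + 3/13·y_{n+1}] ⇒ (1 − 3/13z)y_{n+1} = (1 + 10/13z)y_n
  so R(z) = (1 + 10/13z)/(1 − 3/13z).

Find x<0 with |R(x)|<1.
x=-0.8: |R|=0.3247
R=−1: 1+10/13x = −1+3/13x ⇒ -7/13x=2 ⇒ x=2/(-7/13)=-3.7143
Confirm numerically:
  x=-2.856: |R|=0.72144 <1
  x=-2.090: |R|=0.40996 <1
  x=-1.961: |R|=0.35005 <1
  x=-4.120: |R|=1.11199 >1
  x=-4.042: |R|=1.09130 >1
  x=-4.004: |R|=1.08108 >1
Interval (-3.7143, 0).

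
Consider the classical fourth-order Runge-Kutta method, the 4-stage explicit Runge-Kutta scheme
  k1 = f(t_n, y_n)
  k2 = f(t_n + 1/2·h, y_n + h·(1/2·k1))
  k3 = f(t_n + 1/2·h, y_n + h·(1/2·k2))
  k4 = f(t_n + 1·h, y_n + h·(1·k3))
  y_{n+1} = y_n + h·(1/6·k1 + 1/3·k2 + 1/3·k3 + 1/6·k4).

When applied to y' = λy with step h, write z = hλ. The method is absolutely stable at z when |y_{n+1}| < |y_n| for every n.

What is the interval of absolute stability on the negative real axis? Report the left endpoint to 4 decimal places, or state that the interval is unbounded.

On y'=λy, z=hλ:
  order 4, 4-stage ⇒ R(z)=1+z+z^2/2+z^3/6+z^4/24
  (e.g. R(-1.2)=0.31840, |R|=0.31840)

Solve |R(x)|<1 on ℝ⁻.
x=-1.2: |R|=0.3184
|R(-1.54)|=0.2714 |R(-1.17)|=0.3256 |R(-0.92)|=0.4033
Bisect:
  x_lo=-3.0981 |R|=1.5834  x_hi=-0.3638 |R|=0.6951
  mid=-1.73092 |R|=0.27681 →hi
  mid=-2.41449 |R|=0.57049 →hi
  mid=-2.75627 |R|=0.95712 →hi
  mid=-2.92716 |R|=1.23583 →lo
  mid=-2.84172 |R|=1.08845 →lo
  mid=-2.79899 |R|=1.02085 →lo
  mid=-2.77763 |R|=0.98851 →hi
  ...
  [-2.78531,-2.78514] ⇒ x*=-2.7853
Stable set (-2.7853, 0).

z∈(-2.7853,0).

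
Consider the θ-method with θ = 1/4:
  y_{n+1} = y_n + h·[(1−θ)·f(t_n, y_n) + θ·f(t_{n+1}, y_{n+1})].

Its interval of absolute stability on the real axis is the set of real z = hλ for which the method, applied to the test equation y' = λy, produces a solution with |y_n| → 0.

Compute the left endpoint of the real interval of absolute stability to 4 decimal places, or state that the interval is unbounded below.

With y'=λy (z=hλ):
  y_{n+1} = y_n + z·[3/4·y_n + 1/4·y_{n+1}] ⇒ (1 − 1/4z)y_{n+1} = (1 + 3/4z)y_n
  ⇒ R(z) = (1 + 3/4z)/(1 − 1/4z).

Solve |R(x)|<1 on ℝ⁻.
x=-0.73: |R|=0.3827
R=−1: 1+3/4x = −1+1/4x ⇒ -1/2x=2 ⇒ x=2/(-1/2)=-4.0000
Confirm numerically:
  x=-3.349: |R|=0.82283 <1
  x=-3.159: |R|=0.76505 <1
  x=-2.860: |R|=0.66764 <1
  x=-1.826: |R|=0.25369 <1
  x=-4.489: |R|=1.11521 >1
  x=-4.165: |R|=1.04042 >1
Stable set (-4.0000, 0).

left endpoint -4.0000.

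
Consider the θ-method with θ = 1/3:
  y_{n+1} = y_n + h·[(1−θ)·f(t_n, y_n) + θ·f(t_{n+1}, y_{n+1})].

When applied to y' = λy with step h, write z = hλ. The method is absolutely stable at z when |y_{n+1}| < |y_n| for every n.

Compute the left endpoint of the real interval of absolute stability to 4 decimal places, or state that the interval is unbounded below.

On y'=λy, z=hλ:
  y_{n+1} = y_n + z·[2/3·y_n + 1/3·y_{n+1}] ⇒ (1 − 1/3z)y_{n+1} = (1 + 2/3z)y_n
  ⇒ R(z) = (1 + 2/3z)/(1 − 1/3z).

Find x<0 with |R(x)|<1.
x=-1.6: |R|=0.0435
R=−1: 1+2/3x = −1+1/3x ⇒ -1/3x=2 ⇒ x=2/(-1/3)=-6.0000
Confirm numerically:
  x=-5.568: |R|=0.94958 <1
  x=-5.090: |R|=0.88752 <1
  x=-4.061: |R|=0.72539 <1
  x=-2.928: |R|=0.48178 <1
  x=-6.578: |R|=1.06035 >1
  x=-6.482: |R|=1.05083 >1
  x=-6.076: |R|=1.00837 >1
Interval (-6.0000, 0).

left endpoint -6.0000.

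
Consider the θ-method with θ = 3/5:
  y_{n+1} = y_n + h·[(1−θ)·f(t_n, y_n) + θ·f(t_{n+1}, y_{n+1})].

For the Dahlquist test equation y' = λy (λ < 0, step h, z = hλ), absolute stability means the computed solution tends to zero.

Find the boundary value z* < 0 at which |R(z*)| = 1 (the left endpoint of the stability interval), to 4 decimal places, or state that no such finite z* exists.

Set f=λy, z=hλ:
  y_{n+1} = y_n + z·[2/5·y_n + 3/5·y_{n+1}] ⇒ (1 − 3/5z)y_{n+1} = (1 + 2/5z)y_n
  ⇒ R(z) = (1 + 2/5z)/(1 − 3/5z).

Find x<0 with |R(x)|<1.
x=-1.02: |R|=0.3672
x=-2: |R|=0.0909
x=-10: |R|=0.4286
x=-100: |R|=0.6393
θ=3/5≥1/2 ⇒ |1+2/5x|<|1−3/5x| ∀x<0 ⇒ unbounded interval.

unbounded; (−∞, 0).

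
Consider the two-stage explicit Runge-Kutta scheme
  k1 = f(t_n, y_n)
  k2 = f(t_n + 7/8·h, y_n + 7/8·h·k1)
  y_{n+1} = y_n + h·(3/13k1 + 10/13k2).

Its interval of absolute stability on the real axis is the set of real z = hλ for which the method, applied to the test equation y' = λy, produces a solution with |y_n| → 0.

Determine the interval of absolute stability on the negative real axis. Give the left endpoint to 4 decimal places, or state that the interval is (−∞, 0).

Set f=λy, z=hλ:
  k1=λy_n ⇒ h·k1=z·y_n;  k2=λ(1+7/8z)y_n ⇒ h·k2=z(1+7/8z)y_n
  y_{n+1}/y_n = 1 + 3/13z + 10/13z(1+7/8z) = 1 + z + 35/52z²
  ⇒ R(z) = 1 + z + 35/52z².

Need |R(x)|<1, x<0.
x=-1.48: |R|=0.9943
R=1: x+35/52x²=0 ⇒ x=−52/35=-1.4857; min R=1−1/(4·35/52)=0.6286>−1
Confirm numerically:
  x=-1.083: |R|=0.70644 <1
  x=-1.051: |R|=0.69248 <1
  x=-0.805: |R|=0.63117 <1
  x=-2.060: |R|=1.79627 >1
  x=-2.049: |R|=1.77685 >1
  x=-2.044: |R|=1.76807 >1
Stable set (-1.4857, 0).

(-1.4857, 0).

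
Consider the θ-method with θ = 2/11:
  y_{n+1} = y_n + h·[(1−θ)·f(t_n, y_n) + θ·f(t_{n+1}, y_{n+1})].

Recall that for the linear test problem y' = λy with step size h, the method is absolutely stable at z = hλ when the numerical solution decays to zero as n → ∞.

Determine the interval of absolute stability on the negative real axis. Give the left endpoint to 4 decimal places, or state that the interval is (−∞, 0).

Set f=λy, z=hλ:
  y_{n+1} = y_n + z·[9/11·y_n + 2/11·y_{n+1}] ⇒ (1 − 2/11z)y_{n+1} = (1 + 9/11z)y_n
  so R(z) = (1 + 9/11z)/(1 − 2/11z).

Boundary: |R(x)|=1, x<0.
x=-0.86: |R|=0.2563
R=−1: 1+9/11x = −1+2/11x ⇒ -7/11x=2 ⇒ x=2/(-7/11)=-3.1429
Confirm numerically:
  x=-2.484: |R|=0.71117 <1
  x=-2.481: |R|=0.70975 <1
  x=-2.257: |R|=0.60030 <1
  x=-2.222: |R|=0.58262 <1
  x=-3.312: |R|=1.06718 >1
  x=-3.252: |R|=1.04365 >1
  x=-3.194: |R|=1.02059 >1
Stable set (-3.1429, 0).

(-3.1429, 0).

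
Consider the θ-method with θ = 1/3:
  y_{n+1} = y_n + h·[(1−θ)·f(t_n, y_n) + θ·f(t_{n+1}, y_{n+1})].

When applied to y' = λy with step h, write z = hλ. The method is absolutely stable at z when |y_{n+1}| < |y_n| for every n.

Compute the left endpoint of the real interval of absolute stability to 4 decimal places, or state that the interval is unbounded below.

z* = -6.0000.

Test eqn y'=λy, z=hλ:
  y_{n+1} = y_n + z·[2/3·y_n + 1/3·y_{n+1}] ⇒ (1 − 1/3z)y_{n+1} = (1 + 2/3z)y_n
  ⇒ R(z) = (1 + 2/3z)/(1 − 1/3z).

Find x<0 with |R(x)|<1.
x=-0.89: |R|=0.3136
R=−1: 1+2/3x = −1+1/3x ⇒ -1/3x=2 ⇒ x=2/(-1/3)=-6.0000
Confirm numerically:
  x=-5.941: |R|=0.99340 <1
  x=-5.075: |R|=0.88545 <1
  x=-4.600: |R|=0.81579 <1
  x=-6.401: |R|=1.04266 >1
  x=-6.368: |R|=1.03928 >1
  x=-6.140: |R|=1.01532 >1
So |R|<1 on (-6.0000, 0).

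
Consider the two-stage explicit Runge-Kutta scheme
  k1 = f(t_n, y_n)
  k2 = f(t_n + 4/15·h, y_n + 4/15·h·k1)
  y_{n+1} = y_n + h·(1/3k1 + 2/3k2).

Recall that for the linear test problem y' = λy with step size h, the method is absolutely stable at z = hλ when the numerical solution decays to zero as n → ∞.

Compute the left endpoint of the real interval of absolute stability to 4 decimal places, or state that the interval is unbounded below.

z* = -5.6250.

Set f=λy, z=hλ:
  k1=λy_n ⇒ h·k1=z·y_n;  k2=λ(1+4/15z)y_n ⇒ h·k2=z(1+4/15z)y_n
  y_{n+1}/y_n = 1 + 1/3z + 2/3z(1+4/15z) = 1 + z + 8/45z²
  ⇒ R(z) = 1 + z + 8/45z².

Boundary: |R(x)|=1, x<0.
x=-1.58: |R|=0.1362
R=1: x+8/45x²=0 ⇒ x=−45/8=-5.6250; min R=1−1/(4·8/45)=-0.4062>−1
Confirm numerically:
  x=-5.026: |R|=0.46479 <1
  x=-4.636: |R|=0.18489 <1
  x=-3.884: |R|=0.20214 <1
  x=-3.818: |R|=0.22651 <1
  x=-5.966: |R|=1.36167 >1
  x=-5.857: |R|=1.24157 >1
  x=-5.854: |R|=1.23832 >1
Stable set (-5.6250, 0).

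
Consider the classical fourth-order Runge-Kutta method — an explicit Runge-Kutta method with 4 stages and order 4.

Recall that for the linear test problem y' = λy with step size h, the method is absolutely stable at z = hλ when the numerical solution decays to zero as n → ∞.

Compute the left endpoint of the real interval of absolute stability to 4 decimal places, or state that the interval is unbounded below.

z* = -2.7853.

Test eqn y'=λy, z=hλ:
  order 4, 4-stage ⇒ R(z)=1+z+z^2/2+z^3/6+z^4/24
  (e.g. R(-1.69)=0.27347, |R|=0.27347)

Find x<0 with |R(x)|<1.
x=-1.69: |R|=0.2735
|R(-2.47)|=0.6198 |R(-1.46)|=0.2764 |R(-0.8)|=0.4517
Bisect:
  x_lo=-3.1265 |R|=1.6486  x_hi=-0.3899 |R|=0.6772
  mid=-1.75820 |R|=0.27975 →hi
  mid=-2.44234 |R|=0.59463 →hi
  mid=-2.78440 |R|=0.99866 →hi
  mid=-2.95544 |R|=1.28833 →lo
  mid=-2.86992 |R|=1.13527 →lo
  mid=-2.82716 |R|=1.06498 →lo
  mid=-2.80578 |R|=1.03133 →lo
  ...
  [-2.78541,-2.78524] ⇒ x*=-2.7853
Interval (-2.7853, 0).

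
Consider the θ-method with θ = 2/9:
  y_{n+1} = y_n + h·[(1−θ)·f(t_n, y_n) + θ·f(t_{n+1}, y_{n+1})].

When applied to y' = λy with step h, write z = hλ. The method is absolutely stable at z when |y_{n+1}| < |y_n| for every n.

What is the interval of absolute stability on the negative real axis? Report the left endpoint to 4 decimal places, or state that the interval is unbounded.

(-3.6000, 0).

On y'=λy, z=hλ:
  y_{n+1} = y_n + z·[7/9·y_n + 2/9·y_{n+1}] ⇒ (1 − 2/9z)y_{n+1} = (1 + 7/9z)y_n
  R(z) = (1 + 7/9z)/(1 − 2/9z).

Boundary: |R(x)|=1, x<0.
x=-1.1: |R|=0.1161
R=−1: 1+7/9x = −1+2/9x ⇒ -5/9x=2 ⇒ x=2/(-5/9)=-3.6000
Confirm numerically:
  x=-2.428: |R|=0.57708 <1
  x=-2.217: |R|=0.48526 <1
  x=-1.863: |R|=0.31754 <1
  x=-4.194: |R|=1.17081 >1
  x=-4.164: |R|=1.16274 >1
So |R|<1 on (-3.6000, 0).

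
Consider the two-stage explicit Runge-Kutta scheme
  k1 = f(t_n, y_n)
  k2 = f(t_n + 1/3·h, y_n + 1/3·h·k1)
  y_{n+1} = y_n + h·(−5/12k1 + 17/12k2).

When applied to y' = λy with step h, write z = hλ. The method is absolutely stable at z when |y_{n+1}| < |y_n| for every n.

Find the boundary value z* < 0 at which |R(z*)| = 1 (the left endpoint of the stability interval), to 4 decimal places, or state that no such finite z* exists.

left endpoint -2.1176.

Test eqn y'=λy, z=hλ:
  k1=λy_n ⇒ h·k1=z·y_n;  k2=λ(1+1/3z)y_n ⇒ h·k2=z(1+1/3z)y_n
  y_{n+1}/y_n = 1 − 5/12z + 17/12z(1+1/3z) = 1 + z + 17/36z²
  R(z) = 1 + z + 17/36z².

Boundary: |R(x)|=1, x<0.
x=-1.51: |R|=0.5667
R=1: x+17/36x²=0 ⇒ x=−36/17=-2.1176; min R=1−1/(4·17/36)=0.4706>−1
Confirm numerically:
  x=-2.008: |R|=0.89603 <1
  x=-1.901: |R|=0.80552 <1
  x=-1.491: |R|=0.55879 <1
  x=-1.007: |R|=0.47186 <1
  x=-2.525: |R|=1.48571 >1
  x=-2.274: |R|=1.16790 >1
  x=-2.221: |R|=1.10840 >1
Stable set (-2.1176, 0).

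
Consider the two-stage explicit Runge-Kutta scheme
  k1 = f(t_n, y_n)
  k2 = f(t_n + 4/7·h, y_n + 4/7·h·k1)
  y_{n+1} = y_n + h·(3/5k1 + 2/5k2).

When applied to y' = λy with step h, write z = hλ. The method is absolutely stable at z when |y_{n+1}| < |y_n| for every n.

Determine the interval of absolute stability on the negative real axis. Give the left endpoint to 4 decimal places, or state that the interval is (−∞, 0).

With y'=λy (z=hλ):
  k1=λy_n ⇒ h·k1=z·y_n;  k2=λ(1+4/7z)y_n ⇒ h·k2=z(1+4/7z)y_n
  y_{n+1}/y_n = 1 + 3/5z + 2/5z(1+4/7z) = 1 + z + 8/35z²
  R(z) = 1 + z + 8/35z².

Need |R(x)|<1, x<0.
x=-0.77: |R|=0.3655
R=1: x+8/35x²=0 ⇒ x=−35/8=-4.3750; min R=1−1/(4·8/35)=-0.0938>−1
Confirm numerically:
  x=-4.137: |R|=0.77495 <1
  x=-2.864: |R|=0.01086 <1
  x=-2.311: |R|=0.09026 <1
  x=-4.722: |R|=1.37452 >1
  x=-4.699: |R|=1.34799 >1
  x=-4.584: |R|=1.21898 >1
Stable set (-4.3750, 0).

(-4.3750, 0).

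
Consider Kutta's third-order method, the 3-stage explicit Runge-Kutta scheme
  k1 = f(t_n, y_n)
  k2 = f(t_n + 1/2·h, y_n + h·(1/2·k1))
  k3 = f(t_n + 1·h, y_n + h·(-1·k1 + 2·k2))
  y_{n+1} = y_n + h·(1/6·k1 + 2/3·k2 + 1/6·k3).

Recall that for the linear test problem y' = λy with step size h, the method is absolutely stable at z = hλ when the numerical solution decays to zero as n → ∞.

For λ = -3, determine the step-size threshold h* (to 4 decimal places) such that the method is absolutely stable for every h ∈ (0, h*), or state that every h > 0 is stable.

(-2.5127,0); λ=-3 ⇒ h* = 0.8376.

Test eqn y'=λy, z=hλ:
  order 3, 3-stage ⇒ R(z)=1+z+z^2/2+z^3/6
  (e.g. R(-1.58)=0.01081, |R|=0.01081)

Need |R(x)|<1, x<0.
x=-1.58: |R|=0.0108
|R(-2.5)|=0.9792 |R(-1.85)|=0.1940 |R(-1.26)|=0.2004
Bisect:
  x_lo=-2.9171 |R|=1.7996  x_hi=-0.3424 |R|=0.7095
  mid=-1.62978 |R|=0.02319 →hi
  mid=-2.27346 |R|=0.64759 →hi
  mid=-2.59530 |R|=1.14098 →lo
  mid=-2.43438 |R|=0.87571 →hi
  mid=-2.51484 |R|=1.00344 →lo
  mid=-2.47461 |R|=0.93839 →hi
  mid=-2.49472 |R|=0.97061 →hi
  ...
  [-2.51280,-2.51264] ⇒ x*=-2.5127
Interval (-2.5127, 0).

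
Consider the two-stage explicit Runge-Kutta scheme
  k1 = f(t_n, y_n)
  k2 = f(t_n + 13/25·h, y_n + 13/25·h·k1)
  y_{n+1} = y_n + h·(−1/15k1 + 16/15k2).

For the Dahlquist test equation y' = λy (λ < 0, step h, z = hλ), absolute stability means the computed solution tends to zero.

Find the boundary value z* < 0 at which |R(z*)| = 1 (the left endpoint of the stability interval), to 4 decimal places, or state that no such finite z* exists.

On y'=λy, z=hλ:
  k1=λy_n ⇒ h·k1=z·y_n;  k2=λ(1+13/25z)y_n ⇒ h·k2=z(1+13/25z)y_n
  y_{n+1}/y_n = 1 − 1/15z + 16/15z(1+13/25z) = 1 + z + 208/375z²
  ⇒ R(z) = 1 + z + 208/375z².

Solve |R(x)|<1 on ℝ⁻.
x=-0.74: |R|=0.5637
R=1: x+208/375x²=0 ⇒ x=−375/208=-1.8029; min R=1−1/(4·208/375)=0.5493>−1
Confirm numerically:
  x=-1.685: |R|=0.88982 <1
  x=-0.885: |R|=0.54943 <1
  x=-0.776: |R|=0.55801 <1
  x=-2.227: |R|=1.52389 >1
  x=-1.995: |R|=1.21259 >1
Interval (-1.8029, 0).

left endpoint -1.8029.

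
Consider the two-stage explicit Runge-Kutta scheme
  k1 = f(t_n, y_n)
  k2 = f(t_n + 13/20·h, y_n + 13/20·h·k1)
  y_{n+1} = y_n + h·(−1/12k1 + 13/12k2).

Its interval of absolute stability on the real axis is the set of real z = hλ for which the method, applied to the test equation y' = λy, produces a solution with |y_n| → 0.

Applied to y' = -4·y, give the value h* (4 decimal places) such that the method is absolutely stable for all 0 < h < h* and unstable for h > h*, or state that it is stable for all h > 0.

(-1.4201,0); λ=-4 ⇒ h* = (240/169)/4 = 0.3550.

With y'=λy (z=hλ):
  k1=λy_n ⇒ h·k1=z·y_n;  k2=λ(1+13/20z)y_n ⇒ h·k2=z(1+13/20z)y_n
  y_{n+1}/y_n = 1 − 1/12z + 13/12z(1+13/20z) = 1 + z + 169/240z²
  Hence R(z) = 1 + z + 169/240z².

Solve |R(x)|<1 on ℝ⁻.
x=-1.03: |R|=0.7171
R=1: x+169/240x²=0 ⇒ x=−240/169=-1.4201; min R=1−1/(4·169/240)=0.6450>−1
Confirm numerically:
  x=-1.138: |R|=0.77393 <1
  x=-1.102: |R|=0.75314 <1
  x=-0.841: |R|=0.65704 <1
  x=-1.878: |R|=1.60551 >1
  x=-1.771: |R|=1.43758 >1
  x=-1.578: |R|=1.17543 >1
Stable set (-1.4201, 0).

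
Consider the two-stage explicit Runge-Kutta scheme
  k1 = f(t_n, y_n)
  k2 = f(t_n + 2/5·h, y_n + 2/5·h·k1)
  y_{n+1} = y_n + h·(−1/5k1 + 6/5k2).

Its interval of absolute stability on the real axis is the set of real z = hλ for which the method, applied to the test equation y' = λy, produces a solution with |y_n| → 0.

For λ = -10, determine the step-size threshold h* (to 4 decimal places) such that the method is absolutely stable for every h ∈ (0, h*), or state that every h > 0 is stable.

Test eqn y'=λy, z=hλ:
  k1=λy_n ⇒ h·k1=z·y_n;  k2=λ(1+2/5z)y_n ⇒ h·k2=z(1+2/5z)y_n
  y_{n+1}/y_n = 1 − 1/5z + 6/5z(1+2/5z) = 1 + z + 12/25z²
  Hence R(z) = 1 + z + 12/25z².

Find x<0 with |R(x)|<1.
x=-0.63: |R|=0.5605
R=1: x+12/25x²=0 ⇒ x=−25/12=-2.0833; min R=1−1/(4·12/25)=0.4792>−1
Confirm numerically:
  x=-1.794: |R|=0.75085 <1
  x=-1.629: |R|=0.64475 <1
  x=-1.000: |R|=0.48000 <1
  x=-2.456: |R|=1.43933 >1
  x=-2.266: |R|=1.19868 >1
So |R|<1 on (-2.0833, 0).

(-2.0833,0); λ=-10 ⇒ h* = (25/12)/10 = 0.2083.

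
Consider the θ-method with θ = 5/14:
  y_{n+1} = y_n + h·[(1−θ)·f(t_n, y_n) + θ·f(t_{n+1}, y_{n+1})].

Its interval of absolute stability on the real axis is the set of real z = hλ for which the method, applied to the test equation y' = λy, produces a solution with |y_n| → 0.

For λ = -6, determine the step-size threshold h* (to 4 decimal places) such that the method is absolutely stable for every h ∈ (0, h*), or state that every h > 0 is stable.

(-7.0000,0); λ=-6 ⇒ h* = (7)/6 = 1.1667.

Set f=λy, z=hλ:
  y_{n+1} = y_n + z·[9/14·y_n + 5/14·y_{n+1}] ⇒ (1 − 5/14z)y_{n+1} = (1 + 9/14z)y_n
  so R(z) = (1 + 9/14z)/(1 − 5/14z).

Solve |R(x)|<1 on ℝ⁻.
x=-0.56: |R|=0.5333
R=−1: 1+9/14x = −1+5/14x ⇒ -2/7x=2 ⇒ x=2/(-2/7)=-7.0000
Confirm numerically:
  x=-4.595: |R|=0.73982 <1
  x=-4.308: |R|=0.69702 <1
  x=-4.037: |R|=0.65330 <1
  x=-3.767: |R|=0.60615 <1
  x=-7.564: |R|=1.04354 >1
  x=-7.503: |R|=1.03906 >1
Interval (-7.0000, 0).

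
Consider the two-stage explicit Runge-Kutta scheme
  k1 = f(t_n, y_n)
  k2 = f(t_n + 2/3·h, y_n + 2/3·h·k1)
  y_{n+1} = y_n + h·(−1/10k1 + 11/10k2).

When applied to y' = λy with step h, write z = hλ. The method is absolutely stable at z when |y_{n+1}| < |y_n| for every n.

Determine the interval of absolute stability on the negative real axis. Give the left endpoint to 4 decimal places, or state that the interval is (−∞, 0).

z∈(-1.3636,0).

On y'=λy, z=hλ:
  k1=λy_n ⇒ h·k1=z·y_n;  k2=λ(1+2/3z)y_n ⇒ h·k2=z(1+2/3z)y_n
  y_{n+1}/y_n = 1 − 1/10z + 11/10z(1+2/3z) = 1 + z + 11/15z²
  R(z) = 1 + z + 11/15z².

Boundary: |R(x)|=1, x<0.
x=-1.76: |R|=1.5116
R=1: x+11/15x²=0 ⇒ x=−15/11=-1.3636; min R=1−1/(4·11/15)=0.6591>−1
Confirm numerically:
  x=-1.093: |R|=0.78308 <1
  x=-0.964: |R|=0.71748 <1
  x=-0.894: |R|=0.69211 <1
  x=-0.889: |R|=0.69057 <1
  x=-1.585: |R|=1.25730 >1
  x=-1.546: |R|=1.20675 >1
  x=-1.527: |R|=1.18293 >1
Stable set (-1.3636, 0).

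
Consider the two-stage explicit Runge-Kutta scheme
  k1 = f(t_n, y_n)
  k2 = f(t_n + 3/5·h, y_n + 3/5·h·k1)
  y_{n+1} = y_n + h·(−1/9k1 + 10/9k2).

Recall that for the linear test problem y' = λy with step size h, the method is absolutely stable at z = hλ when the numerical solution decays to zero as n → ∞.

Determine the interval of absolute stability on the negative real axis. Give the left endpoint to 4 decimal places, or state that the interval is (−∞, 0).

z∈(-1.5000,0).

With y'=λy (z=hλ):
  k1=λy_n ⇒ h·k1=z·y_n;  k2=λ(1+3/5z)y_n ⇒ h·k2=z(1+3/5z)y_n
  y_{n+1}/y_n = 1 − 1/9z + 10/9z(1+3/5z) = 1 + z + 2/3z²
  so R(z) = 1 + z + 2/3z².

Need |R(x)|<1, x<0.
x=-0.33: |R|=0.7426
R=1: x+2/3x²=0 ⇒ x=−3/2=-1.5000; min R=1−1/(4·2/3)=0.6250>−1
Confirm numerically:
  x=-1.273: |R|=0.80735 <1
  x=-0.980: |R|=0.66027 <1
  x=-0.961: |R|=0.65468 <1
  x=-0.639: |R|=0.63321 <1
  x=-2.091: |R|=1.82385 >1
  x=-1.547: |R|=1.04847 >1
Stable set (-1.5000, 0).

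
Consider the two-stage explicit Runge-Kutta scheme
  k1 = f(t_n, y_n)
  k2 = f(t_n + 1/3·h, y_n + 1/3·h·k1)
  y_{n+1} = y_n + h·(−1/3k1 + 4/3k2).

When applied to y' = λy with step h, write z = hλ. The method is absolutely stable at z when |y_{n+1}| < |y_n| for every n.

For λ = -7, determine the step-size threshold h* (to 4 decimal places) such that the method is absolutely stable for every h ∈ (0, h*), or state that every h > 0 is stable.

(-2.2500,0); λ=-7 ⇒ h* = (9/4)/7 = 0.3214.

With y'=λy (z=hλ):
  k1=λy_n ⇒ h·k1=z·y_n;  k2=λ(1+1/3z)y_n ⇒ h·k2=z(1+1/3z)y_n
  y_{n+1}/y_n = 1 − 1/3z + 4/3z(1+1/3z) = 1 + z + 4/9z²
  Hence R(z) = 1 + z + 4/9z².

Find x<0 with |R(x)|<1.
x=-1.24: |R|=0.4434
R=1: x+4/9x²=0 ⇒ x=−9/4=-2.2500; min R=1−1/(4·4/9)=0.4375>−1
Confirm numerically:
  x=-1.433: |R|=0.47966 <1
  x=-1.344: |R|=0.45882 <1
  x=-0.940: |R|=0.45271 <1
  x=-2.791: |R|=1.67108 >1
  x=-2.741: |R|=1.59815 >1
So |R|<1 on (-2.2500, 0).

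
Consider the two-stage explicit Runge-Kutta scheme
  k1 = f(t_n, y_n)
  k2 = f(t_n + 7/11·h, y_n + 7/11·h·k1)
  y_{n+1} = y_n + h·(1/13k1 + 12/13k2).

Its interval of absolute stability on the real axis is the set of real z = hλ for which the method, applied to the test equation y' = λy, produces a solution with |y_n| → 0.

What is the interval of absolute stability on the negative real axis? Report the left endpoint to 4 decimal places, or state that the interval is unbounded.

z∈(-1.7024,0).

Set f=λy, z=hλ:
  k1=λy_n ⇒ h·k1=z·y_n;  k2=λ(1+7/11z)y_n ⇒ h·k2=z(1+7/11z)y_n
  y_{n+1}/y_n = 1 + 1/13z + 12/13z(1+7/11z) = 1 + z + 84/143z²
  Hence R(z) = 1 + z + 84/143z².

Need |R(x)|<1, x<0.
x=-0.47: |R|=0.6598
R=1: x+84/143x²=0 ⇒ x=−143/84=-1.7024; min R=1−1/(4·84/143)=0.5744>−1
Confirm numerically:
  x=-1.285: |R|=0.68495 <1
  x=-1.051: |R|=0.59786 <1
  x=-0.714: |R|=0.58546 <1
  x=-1.995: |R|=1.34292 >1
  x=-1.794: |R|=1.09655 >1
Stable set (-1.7024, 0).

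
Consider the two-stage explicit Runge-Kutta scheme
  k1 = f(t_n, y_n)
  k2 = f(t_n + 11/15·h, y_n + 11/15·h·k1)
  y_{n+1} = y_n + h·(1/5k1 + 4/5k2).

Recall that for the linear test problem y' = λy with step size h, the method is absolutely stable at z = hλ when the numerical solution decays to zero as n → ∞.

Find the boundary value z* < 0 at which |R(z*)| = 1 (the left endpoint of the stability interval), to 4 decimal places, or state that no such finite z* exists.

Set f=λy, z=hλ:
  k1=λy_n ⇒ h·k1=z·y_n;  k2=λ(1+11/15z)y_n ⇒ h·k2=z(1+11/15z)y_n
  y_{n+1}/y_n = 1 + 1/5z + 4/5z(1+11/15z) = 1 + z + 44/75z²
  Hence R(z) = 1 + z + 44/75z².

Boundary: |R(x)|=1, x<0.
x=-0.56: |R|=0.6240
R=1: x+44/75x²=0 ⇒ x=−75/44=-1.7045; min R=1−1/(4·44/75)=0.5739>−1
Confirm numerically:
  x=-1.478: |R|=0.80356 <1
  x=-1.319: |R|=0.70166 <1
  x=-1.289: |R|=0.68576 <1
  x=-0.688: |R|=0.58970 <1
  x=-2.255: |R|=1.72821 >1
  x=-2.150: |R|=1.56187 >1
So |R|<1 on (-1.7045, 0).

left endpoint -1.7045.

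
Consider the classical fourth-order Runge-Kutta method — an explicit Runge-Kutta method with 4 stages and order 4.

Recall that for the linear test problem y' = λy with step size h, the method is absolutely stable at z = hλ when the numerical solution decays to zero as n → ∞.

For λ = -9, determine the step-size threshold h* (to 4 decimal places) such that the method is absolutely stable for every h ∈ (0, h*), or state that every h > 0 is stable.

On y'=λy, z=hλ:
  order 4, 4-stage ⇒ R(z)=1+z+z^2/2+z^3/6+z^4/24
  (e.g. R(-0.76)=0.46954, |R|=0.46954)

Find x<0 with |R(x)|<1.
x=-0.76: |R|=0.4695
|R(-2.22)|=0.4327 |R(-2.13)|=0.3855 |R(-0.94)|=0.3959
Bisect:
  x_lo=-3.4703 |R|=2.6289  x_hi=-0.2829 |R|=0.7536
  mid=-1.87661 |R|=0.29951 →hi
  mid=-2.67347 |R|=0.84408 →hi
  mid=-3.07189 |R|=1.52537 →lo
  mid=-2.87268 |R|=1.13994 →lo
  mid=-2.77307 |R|=0.98173 →hi
  mid=-2.82288 |R|=1.05816 →lo
  mid=-2.79797 |R|=1.01929 →lo
  mid=-2.78552 |R|=1.00035 →lo
  mid=-2.77930 |R|=0.99100 →hi
  ...
  [-2.78533,-2.78513] ⇒ x*=-2.7853
So |R|<1 on (-2.7853, 0).

(-2.7853,0); λ=-9 ⇒ h* = 0.3095.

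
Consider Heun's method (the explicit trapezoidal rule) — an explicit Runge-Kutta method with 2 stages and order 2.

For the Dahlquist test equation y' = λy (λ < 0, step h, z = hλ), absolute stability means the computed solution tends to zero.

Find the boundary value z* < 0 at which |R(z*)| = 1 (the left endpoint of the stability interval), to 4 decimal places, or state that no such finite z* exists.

left endpoint -2.0000.

Test eqn y'=λy, z=hλ:
  order 2, 2-stage ⇒ R(z)=1+z+z^2/2
  (e.g. R(-1.78)=0.80420, |R|=0.80420)

Find x<0 with |R(x)|<1.
x=-1.78: |R|=0.8042
|R(-1.04)|=0.5008 |R(-0.97)|=0.5005 |R(-0.87)|=0.5085
Bisect:
  x_lo=-2.8368 |R|=2.1869  x_hi=-0.3094 |R|=0.7385
  mid=-1.57308 |R|=0.66421 →hi
  mid=-2.20494 |R|=1.22594 →lo
  mid=-1.88901 |R|=0.89517 →hi
  mid=-2.04698 |R|=1.04808 →lo
  mid=-1.96800 |R|=0.96851 →hi
  mid=-2.00749 |R|=1.00752 →lo
  mid=-1.98774 |R|=0.98782 →hi
  mid=-1.99761 |R|=0.99762 →hi
  ...
  [-2.00008,-1.99993] ⇒ x*=-2.0000
Stable set (-2.0000, 0).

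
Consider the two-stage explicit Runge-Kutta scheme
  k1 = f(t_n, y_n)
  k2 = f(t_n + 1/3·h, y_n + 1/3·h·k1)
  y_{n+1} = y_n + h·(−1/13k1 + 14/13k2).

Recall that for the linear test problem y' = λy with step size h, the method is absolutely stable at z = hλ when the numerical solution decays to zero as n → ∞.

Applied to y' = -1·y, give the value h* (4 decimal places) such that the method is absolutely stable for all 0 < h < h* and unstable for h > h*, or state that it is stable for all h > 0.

With y'=λy (z=hλ):
  k1=λy_n ⇒ h·k1=z·y_n;  k2=λ(1+1/3z)y_n ⇒ h·k2=z(1+1/3z)y_n
  y_{n+1}/y_n = 1 − 1/13z + 14/13z(1+1/3z) = 1 + z + 14/39z²
  R(z) = 1 + z + 14/39z².

Need |R(x)|<1, x<0.
x=-0.97: |R|=0.3678
R=1: x+14/39x²=0 ⇒ x=−39/14=-2.7857; min R=1−1/(4·14/39)=0.3036>−1
Confirm numerically:
  x=-2.499: |R|=0.74280 <1
  x=-1.973: |R|=0.42439 <1
  x=-1.495: |R|=0.30732 <1
  x=-1.445: |R|=0.30455 <1
  x=-2.913: |R|=1.13310 >1
  x=-2.868: |R|=1.08472 >1
  x=-2.852: |R|=1.06786 >1
Interval (-2.7857, 0).

(-2.7857,0); λ=-1 ⇒ h* = (39/14)/1 = 2.7857.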